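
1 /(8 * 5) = 1 /40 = 0.02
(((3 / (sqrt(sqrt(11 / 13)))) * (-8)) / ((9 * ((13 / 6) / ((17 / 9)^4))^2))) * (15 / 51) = -65654187680 * 11^(3 / 4) * 13^(1 / 4) / 26674618113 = -28.23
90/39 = 30/13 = 2.31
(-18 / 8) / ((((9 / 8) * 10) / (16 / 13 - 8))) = 88 / 65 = 1.35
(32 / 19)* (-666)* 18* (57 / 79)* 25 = -28771200 / 79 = -364192.41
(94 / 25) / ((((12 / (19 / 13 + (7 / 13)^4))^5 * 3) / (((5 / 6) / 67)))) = 7694073256391369270272 / 13923891684847543304840358645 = 0.00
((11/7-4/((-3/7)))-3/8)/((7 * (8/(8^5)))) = 905728/147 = 6161.41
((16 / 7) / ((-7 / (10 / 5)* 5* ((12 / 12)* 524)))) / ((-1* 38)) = 4 / 609805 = 0.00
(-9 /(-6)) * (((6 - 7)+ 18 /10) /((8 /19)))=57 /20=2.85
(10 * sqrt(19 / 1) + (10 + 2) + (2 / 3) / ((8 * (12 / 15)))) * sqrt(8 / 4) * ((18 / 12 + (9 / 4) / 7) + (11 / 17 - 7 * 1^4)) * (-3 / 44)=179031 * sqrt(2) / 47872 + 32355 * sqrt(38) / 10472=24.33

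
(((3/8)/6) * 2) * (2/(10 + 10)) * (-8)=-1/10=-0.10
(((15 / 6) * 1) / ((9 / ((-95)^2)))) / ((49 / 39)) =586625 / 294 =1995.32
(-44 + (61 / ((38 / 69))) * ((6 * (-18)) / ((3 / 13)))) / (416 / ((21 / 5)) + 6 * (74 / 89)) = -921175899 / 1847218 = -498.68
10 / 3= 3.33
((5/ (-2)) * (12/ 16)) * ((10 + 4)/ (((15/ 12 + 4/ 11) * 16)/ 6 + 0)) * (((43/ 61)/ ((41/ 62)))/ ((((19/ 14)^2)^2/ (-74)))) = 3282594666120/ 23141230291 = 141.85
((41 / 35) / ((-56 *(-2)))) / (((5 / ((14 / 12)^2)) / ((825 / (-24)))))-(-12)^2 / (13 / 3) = -1996519 / 59904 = -33.33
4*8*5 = 160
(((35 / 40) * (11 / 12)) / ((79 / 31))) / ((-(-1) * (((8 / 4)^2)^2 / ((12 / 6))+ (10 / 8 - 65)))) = -2387 / 422808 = -0.01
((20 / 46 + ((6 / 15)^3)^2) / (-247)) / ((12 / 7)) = -184009 / 177531250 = -0.00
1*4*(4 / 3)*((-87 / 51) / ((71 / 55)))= -7.05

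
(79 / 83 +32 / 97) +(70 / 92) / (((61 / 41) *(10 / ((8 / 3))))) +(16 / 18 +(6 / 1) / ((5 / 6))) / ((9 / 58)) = 244958997511 / 4574698965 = 53.55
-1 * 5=-5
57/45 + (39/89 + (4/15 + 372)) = 499252/1335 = 373.97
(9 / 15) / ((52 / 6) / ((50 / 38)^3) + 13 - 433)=-28125 / 19509166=-0.00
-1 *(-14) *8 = 112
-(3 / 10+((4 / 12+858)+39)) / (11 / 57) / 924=-73093 / 14520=-5.03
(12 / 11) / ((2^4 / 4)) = 3 / 11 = 0.27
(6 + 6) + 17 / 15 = 197 / 15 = 13.13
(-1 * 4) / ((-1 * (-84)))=-1 / 21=-0.05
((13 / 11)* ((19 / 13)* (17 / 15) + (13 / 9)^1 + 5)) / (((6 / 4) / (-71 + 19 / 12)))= -3947587 / 8910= -443.05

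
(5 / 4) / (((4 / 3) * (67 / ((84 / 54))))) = 35 / 1608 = 0.02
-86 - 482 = -568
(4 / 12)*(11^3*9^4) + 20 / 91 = 264891647 / 91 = 2910897.22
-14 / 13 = -1.08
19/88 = 0.22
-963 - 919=-1882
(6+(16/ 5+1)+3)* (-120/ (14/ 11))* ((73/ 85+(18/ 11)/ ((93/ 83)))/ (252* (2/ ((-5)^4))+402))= -1109179500/ 154786751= -7.17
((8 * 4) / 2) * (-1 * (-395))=6320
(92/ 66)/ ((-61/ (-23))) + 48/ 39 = 45962/ 26169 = 1.76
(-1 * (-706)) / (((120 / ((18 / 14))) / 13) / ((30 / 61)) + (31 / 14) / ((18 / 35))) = 36712 / 983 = 37.35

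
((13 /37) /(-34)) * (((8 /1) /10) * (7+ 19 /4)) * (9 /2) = -5499 /12580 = -0.44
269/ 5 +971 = 5124/ 5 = 1024.80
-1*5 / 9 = -5 / 9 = -0.56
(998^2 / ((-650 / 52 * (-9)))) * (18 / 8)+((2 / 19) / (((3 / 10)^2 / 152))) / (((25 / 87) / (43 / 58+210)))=150298.75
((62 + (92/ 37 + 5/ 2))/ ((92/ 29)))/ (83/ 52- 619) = -1868789/ 54642710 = -0.03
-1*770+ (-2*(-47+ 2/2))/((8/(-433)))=-5749.50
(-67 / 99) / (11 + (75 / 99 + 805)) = -67 / 80859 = -0.00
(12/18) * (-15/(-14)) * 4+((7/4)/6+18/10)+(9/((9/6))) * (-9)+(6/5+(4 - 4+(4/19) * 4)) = -150053/3192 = -47.01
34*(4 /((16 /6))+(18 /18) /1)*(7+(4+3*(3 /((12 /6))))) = 2635 /2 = 1317.50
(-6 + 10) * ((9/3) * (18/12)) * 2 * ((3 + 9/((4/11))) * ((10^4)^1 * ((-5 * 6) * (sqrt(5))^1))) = -299700000 * sqrt(5) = -670149572.86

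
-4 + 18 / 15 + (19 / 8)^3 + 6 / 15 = 28151 / 2560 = 11.00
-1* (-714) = 714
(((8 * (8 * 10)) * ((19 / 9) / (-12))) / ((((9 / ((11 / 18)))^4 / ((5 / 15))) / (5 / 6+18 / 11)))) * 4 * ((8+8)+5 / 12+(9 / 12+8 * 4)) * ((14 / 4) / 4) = -42560754775 / 125524238436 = -0.34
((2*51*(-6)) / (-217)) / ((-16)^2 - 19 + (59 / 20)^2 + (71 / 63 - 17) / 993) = 2187777600 / 190586793449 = 0.01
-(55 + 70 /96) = -2675 /48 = -55.73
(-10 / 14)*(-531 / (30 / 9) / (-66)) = -531 / 308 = -1.72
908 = 908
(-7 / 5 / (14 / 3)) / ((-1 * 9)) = 1 / 30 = 0.03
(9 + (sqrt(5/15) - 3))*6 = 2*sqrt(3) + 36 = 39.46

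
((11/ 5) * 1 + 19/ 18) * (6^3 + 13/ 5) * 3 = 320249/ 150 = 2134.99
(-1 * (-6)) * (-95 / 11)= -570 / 11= -51.82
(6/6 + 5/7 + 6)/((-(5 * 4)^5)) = -27/11200000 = -0.00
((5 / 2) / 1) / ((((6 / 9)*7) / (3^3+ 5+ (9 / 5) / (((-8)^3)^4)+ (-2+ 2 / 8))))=31181462568987 / 1924145348608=16.21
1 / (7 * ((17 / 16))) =16 / 119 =0.13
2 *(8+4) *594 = 14256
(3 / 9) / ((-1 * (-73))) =0.00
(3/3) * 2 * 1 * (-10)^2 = 200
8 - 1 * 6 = 2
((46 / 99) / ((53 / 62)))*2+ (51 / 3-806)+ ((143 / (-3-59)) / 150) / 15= -21359952623 / 27109500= -787.91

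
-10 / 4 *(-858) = 2145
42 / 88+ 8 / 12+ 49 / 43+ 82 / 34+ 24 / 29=15454345 / 2798268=5.52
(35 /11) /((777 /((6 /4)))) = 5 /814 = 0.01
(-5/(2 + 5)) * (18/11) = -1.17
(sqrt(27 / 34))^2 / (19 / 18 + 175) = 243 / 53873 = 0.00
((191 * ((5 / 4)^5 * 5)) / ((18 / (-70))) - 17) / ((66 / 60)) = -10318.99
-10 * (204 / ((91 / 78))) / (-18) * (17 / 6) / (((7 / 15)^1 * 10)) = 2890 / 49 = 58.98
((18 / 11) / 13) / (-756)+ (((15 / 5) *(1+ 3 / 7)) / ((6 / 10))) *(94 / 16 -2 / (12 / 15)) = 289573 / 12012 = 24.11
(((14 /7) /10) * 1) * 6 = 6 /5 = 1.20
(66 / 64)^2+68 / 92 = 42455 / 23552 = 1.80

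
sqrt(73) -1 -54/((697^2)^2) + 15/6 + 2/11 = 8732384224609/5192228458582 + sqrt(73) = 10.23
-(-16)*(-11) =-176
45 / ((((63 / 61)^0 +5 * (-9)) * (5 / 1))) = -0.20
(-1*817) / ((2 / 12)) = -4902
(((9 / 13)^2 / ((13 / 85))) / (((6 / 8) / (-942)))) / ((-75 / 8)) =4612032 / 10985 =419.85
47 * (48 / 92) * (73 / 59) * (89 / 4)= 916077 / 1357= 675.08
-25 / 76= -0.33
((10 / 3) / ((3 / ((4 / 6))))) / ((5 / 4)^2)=64 / 135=0.47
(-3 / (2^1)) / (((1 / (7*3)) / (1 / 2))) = -63 / 4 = -15.75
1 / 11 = 0.09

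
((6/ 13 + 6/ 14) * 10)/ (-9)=-90/ 91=-0.99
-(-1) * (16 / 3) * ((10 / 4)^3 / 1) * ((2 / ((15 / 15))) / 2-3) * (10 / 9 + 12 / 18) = -8000 / 27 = -296.30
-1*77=-77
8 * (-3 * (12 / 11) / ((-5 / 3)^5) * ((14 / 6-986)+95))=-62192448 / 34375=-1809.23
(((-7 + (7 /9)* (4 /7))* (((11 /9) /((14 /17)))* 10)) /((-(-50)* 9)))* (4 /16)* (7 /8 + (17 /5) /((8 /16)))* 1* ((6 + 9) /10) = -3387131 /5443200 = -0.62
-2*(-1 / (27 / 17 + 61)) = 17 / 532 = 0.03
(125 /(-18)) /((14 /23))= -2875 /252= -11.41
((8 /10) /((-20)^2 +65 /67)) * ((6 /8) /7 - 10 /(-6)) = 9983 /2820825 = 0.00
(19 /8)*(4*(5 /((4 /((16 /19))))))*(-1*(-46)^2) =-21160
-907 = -907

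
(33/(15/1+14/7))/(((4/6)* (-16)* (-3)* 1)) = 33/544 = 0.06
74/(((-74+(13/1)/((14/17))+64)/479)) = 496244/81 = 6126.47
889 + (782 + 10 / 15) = 5015 / 3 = 1671.67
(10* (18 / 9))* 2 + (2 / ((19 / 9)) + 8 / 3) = 2486 / 57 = 43.61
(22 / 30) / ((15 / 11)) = 121 / 225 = 0.54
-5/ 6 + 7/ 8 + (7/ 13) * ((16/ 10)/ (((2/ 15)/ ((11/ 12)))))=5.96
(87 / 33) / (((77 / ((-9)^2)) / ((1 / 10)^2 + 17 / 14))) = 2013093 / 592900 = 3.40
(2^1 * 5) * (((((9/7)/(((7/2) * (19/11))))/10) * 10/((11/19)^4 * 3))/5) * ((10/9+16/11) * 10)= 69687440/2152227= 32.38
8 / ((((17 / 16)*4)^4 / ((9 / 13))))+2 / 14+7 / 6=60491659 / 45602466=1.33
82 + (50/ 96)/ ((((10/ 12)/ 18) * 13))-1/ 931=4011627/ 48412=82.86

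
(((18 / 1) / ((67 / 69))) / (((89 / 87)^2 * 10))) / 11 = 4700349 / 29188885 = 0.16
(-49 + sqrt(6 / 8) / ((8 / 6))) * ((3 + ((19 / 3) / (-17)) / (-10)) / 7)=-10843 / 510 + 1549 * sqrt(3) / 9520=-20.98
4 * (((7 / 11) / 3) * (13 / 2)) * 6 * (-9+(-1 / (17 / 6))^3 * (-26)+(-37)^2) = 221288704 / 4913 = 45041.46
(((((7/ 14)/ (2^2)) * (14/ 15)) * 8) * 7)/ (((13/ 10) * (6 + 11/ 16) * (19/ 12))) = 12544/ 26429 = 0.47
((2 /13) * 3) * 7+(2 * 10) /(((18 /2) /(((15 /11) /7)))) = 11002 /3003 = 3.66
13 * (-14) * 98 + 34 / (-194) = -1730109 / 97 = -17836.18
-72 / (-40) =9 / 5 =1.80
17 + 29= 46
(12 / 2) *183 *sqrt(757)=1098 *sqrt(757)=30209.97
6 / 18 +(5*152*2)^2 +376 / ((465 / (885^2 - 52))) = 1368809203 / 465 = 2943675.71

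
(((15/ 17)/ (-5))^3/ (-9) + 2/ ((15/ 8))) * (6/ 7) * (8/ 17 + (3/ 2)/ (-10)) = 8573177/ 29232350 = 0.29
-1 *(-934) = 934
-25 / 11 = -2.27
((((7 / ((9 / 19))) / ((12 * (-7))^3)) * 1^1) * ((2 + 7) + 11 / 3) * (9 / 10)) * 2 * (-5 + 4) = 361 / 635040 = 0.00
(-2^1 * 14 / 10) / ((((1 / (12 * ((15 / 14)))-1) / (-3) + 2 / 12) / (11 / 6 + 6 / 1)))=-2961 / 64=-46.27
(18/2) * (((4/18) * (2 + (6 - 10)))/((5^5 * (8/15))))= -3/1250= -0.00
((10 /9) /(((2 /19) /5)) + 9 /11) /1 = 5306 /99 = 53.60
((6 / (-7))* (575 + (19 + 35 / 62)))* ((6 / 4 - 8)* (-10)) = -7188285 / 217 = -33125.74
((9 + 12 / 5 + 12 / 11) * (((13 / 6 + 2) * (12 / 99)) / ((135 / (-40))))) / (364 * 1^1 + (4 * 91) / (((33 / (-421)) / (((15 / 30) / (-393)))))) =-1199960 / 237468231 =-0.01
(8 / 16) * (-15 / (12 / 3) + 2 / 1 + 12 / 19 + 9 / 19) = -49 / 152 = -0.32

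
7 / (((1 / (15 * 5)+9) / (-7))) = -3675 / 676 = -5.44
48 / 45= 16 / 15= 1.07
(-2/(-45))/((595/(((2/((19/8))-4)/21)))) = -8/712215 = -0.00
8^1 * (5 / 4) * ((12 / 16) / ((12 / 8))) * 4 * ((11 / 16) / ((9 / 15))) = 275 / 12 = 22.92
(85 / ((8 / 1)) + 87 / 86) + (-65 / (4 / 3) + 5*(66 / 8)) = 1423 / 344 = 4.14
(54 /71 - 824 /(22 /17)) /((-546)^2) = -248345 /116414298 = -0.00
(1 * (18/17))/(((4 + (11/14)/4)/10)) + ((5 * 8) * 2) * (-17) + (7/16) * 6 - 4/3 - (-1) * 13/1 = -25756919/19176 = -1343.19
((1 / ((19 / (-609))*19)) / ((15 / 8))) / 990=-812 / 893475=-0.00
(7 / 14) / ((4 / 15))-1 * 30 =-225 / 8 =-28.12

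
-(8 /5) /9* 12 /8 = -0.27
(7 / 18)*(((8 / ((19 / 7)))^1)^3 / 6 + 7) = 4.38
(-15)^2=225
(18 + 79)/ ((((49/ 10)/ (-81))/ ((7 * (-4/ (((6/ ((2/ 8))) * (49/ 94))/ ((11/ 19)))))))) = 13540230/ 6517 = 2077.68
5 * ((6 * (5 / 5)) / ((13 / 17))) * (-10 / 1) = -5100 / 13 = -392.31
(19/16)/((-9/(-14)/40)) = 665/9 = 73.89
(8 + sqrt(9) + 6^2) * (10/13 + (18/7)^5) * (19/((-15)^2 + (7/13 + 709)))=22086081422/204188243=108.17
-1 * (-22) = 22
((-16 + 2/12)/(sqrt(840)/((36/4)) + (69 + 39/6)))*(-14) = 1807470/614507- 5320*sqrt(210)/614507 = 2.82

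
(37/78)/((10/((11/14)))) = 407/10920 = 0.04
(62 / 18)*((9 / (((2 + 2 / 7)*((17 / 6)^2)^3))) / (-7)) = -90396 / 24137569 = -0.00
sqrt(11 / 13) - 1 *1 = -1+ sqrt(143) / 13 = -0.08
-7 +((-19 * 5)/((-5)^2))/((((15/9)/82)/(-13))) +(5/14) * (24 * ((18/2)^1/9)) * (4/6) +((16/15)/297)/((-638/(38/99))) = 11962002279499/4924267425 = 2429.19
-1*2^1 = -2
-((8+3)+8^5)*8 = -262232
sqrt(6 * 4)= 2 * sqrt(6)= 4.90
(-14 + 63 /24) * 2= -91 /4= -22.75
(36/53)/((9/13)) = 0.98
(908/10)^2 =206116/25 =8244.64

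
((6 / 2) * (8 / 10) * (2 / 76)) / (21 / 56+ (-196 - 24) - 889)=-48 / 842555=-0.00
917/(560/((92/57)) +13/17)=358547/135959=2.64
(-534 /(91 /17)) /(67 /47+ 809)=-213333 /1733095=-0.12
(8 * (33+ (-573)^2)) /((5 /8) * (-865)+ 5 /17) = -119085952 /24495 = -4861.64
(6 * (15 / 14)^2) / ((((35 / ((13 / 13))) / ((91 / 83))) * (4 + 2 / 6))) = 405 / 8134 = 0.05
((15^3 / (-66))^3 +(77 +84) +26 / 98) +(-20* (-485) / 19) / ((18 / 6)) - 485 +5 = -3981170085173 / 29739864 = -133866.45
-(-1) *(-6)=-6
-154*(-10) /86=770 /43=17.91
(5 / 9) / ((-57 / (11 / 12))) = -55 / 6156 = -0.01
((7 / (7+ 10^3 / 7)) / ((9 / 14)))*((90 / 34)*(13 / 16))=22295 / 142664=0.16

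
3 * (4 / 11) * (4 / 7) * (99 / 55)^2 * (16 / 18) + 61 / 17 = 176177 / 32725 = 5.38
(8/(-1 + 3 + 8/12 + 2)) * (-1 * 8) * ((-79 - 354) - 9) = 42432/7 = 6061.71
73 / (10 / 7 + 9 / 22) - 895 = -855.28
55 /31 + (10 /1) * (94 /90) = 3409 /279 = 12.22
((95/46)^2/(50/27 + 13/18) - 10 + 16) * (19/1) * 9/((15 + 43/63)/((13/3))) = 212822883/588248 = 361.79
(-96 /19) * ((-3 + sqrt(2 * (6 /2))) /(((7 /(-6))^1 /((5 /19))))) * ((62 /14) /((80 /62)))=-207576 /17689 + 69192 * sqrt(6) /17689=-2.15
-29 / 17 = -1.71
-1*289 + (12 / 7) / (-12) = -2024 / 7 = -289.14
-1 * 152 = -152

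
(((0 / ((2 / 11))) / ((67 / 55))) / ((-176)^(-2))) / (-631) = 0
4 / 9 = 0.44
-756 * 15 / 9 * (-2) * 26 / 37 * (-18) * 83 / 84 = -1165320 / 37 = -31495.14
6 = 6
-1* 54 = -54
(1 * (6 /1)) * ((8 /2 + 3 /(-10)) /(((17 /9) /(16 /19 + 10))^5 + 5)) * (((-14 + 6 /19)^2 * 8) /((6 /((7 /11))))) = 306821010591204943841280 /434943135244544406073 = 705.43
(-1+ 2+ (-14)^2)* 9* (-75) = -132975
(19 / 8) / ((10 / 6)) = 57 / 40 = 1.42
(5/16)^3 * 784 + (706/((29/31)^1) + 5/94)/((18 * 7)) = 657623081/21982464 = 29.92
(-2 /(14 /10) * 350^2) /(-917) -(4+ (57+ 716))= -76787 /131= -586.16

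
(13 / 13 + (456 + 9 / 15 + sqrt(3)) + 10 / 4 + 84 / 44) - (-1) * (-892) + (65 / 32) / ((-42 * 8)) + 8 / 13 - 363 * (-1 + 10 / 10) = -3300948107 / 7687680 + sqrt(3) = -427.65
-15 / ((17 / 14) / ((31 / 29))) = -6510 / 493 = -13.20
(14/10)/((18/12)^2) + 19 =883/45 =19.62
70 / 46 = 35 / 23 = 1.52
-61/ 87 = -0.70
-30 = -30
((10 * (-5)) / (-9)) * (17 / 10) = 85 / 9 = 9.44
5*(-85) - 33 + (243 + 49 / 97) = -20806 / 97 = -214.49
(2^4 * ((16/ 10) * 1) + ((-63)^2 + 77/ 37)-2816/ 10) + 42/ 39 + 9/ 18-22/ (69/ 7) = 246556177/ 66378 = 3714.43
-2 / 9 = -0.22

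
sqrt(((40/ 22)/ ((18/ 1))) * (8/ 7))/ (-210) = -2 * sqrt(385)/ 24255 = -0.00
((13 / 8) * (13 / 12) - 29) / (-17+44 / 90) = 39225 / 23776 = 1.65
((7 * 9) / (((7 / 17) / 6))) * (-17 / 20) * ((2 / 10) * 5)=-7803 / 10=-780.30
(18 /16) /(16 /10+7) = 0.13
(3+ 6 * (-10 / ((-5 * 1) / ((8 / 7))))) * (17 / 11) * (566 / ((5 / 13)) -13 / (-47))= 98282457 / 2585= 38020.29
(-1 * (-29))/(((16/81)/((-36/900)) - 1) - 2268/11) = -25839/188999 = -0.14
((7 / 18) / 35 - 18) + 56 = 3421 / 90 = 38.01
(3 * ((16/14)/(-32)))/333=-1/3108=-0.00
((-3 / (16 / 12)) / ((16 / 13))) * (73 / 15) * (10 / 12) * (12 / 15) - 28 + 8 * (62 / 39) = -132371 / 6240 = -21.21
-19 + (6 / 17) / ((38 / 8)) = -6113 / 323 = -18.93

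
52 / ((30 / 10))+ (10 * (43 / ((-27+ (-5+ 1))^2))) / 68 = 1699693 / 98022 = 17.34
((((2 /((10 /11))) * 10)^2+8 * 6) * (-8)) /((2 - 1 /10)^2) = -22400 /19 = -1178.95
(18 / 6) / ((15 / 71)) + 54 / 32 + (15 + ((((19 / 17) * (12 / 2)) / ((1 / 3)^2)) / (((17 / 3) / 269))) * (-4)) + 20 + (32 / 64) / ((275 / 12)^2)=-3989637697197 / 349690000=-11409.07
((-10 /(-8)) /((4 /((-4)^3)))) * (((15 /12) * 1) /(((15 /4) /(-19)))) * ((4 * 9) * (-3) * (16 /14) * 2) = -218880 /7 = -31268.57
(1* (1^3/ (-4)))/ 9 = -1/ 36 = -0.03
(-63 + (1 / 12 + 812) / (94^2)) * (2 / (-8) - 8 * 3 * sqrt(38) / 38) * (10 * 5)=166756775 / 212064 + 166756775 * sqrt(38) / 83942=13032.40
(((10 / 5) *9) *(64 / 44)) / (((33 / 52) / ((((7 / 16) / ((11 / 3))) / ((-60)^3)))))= -91 / 3993000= -0.00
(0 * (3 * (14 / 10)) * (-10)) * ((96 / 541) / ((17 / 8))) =0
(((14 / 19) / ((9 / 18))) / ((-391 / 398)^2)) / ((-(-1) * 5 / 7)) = 31047184 / 14523695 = 2.14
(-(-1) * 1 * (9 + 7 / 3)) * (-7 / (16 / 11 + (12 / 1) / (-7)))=9163 / 30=305.43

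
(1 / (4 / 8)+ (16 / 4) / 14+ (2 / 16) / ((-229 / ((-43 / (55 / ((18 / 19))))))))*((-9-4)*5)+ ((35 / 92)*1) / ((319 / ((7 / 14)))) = -24149787393 / 162518552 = -148.60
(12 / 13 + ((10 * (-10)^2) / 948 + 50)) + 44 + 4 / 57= 5622560 / 58539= 96.05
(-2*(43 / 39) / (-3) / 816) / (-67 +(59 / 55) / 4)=-2365 / 175203054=-0.00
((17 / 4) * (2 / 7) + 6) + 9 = 227 / 14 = 16.21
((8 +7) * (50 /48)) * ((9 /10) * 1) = 225 /16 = 14.06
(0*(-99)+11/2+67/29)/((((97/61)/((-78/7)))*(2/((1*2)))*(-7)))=1077687/137837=7.82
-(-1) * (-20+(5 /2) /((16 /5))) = -615 /32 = -19.22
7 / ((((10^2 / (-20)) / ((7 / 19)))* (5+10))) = -49 / 1425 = -0.03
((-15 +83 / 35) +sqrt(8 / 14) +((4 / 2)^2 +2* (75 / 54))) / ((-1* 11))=1843 / 3465 -2* sqrt(7) / 77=0.46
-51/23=-2.22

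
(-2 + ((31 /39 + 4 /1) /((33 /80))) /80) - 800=-93817 /117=-801.85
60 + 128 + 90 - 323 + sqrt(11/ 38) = -45 + sqrt(418)/ 38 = -44.46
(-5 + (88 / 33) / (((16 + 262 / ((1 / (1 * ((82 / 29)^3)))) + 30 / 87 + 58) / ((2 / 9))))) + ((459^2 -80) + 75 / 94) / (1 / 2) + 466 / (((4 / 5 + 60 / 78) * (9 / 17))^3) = 19034963433258301067 / 45105338177604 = 422011.32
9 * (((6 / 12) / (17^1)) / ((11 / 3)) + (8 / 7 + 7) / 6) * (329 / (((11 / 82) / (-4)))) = -247935528 / 2057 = -120532.59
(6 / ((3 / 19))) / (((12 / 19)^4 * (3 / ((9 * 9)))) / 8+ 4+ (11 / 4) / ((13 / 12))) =5.81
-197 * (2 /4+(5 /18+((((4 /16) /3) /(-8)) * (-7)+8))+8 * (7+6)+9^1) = -6913321 /288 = -24004.59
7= 7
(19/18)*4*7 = 266/9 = 29.56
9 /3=3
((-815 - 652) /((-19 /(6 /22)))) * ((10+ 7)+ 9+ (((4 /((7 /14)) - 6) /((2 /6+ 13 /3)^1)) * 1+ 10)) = 1122255 /1463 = 767.09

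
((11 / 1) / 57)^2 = 121 / 3249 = 0.04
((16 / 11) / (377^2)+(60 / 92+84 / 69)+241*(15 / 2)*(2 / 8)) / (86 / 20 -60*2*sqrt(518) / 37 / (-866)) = 194679683411965165825 / 1844195507006574436 -42389062773416250*sqrt(518) / 461048876751643609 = 103.47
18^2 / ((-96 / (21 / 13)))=-567 / 104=-5.45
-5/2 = -2.50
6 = 6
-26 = -26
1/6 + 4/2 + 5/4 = 41/12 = 3.42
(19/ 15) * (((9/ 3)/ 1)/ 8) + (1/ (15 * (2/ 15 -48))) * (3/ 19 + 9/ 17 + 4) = 2172903/ 4638280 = 0.47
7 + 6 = 13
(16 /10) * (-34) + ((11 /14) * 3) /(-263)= -1001669 /18410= -54.41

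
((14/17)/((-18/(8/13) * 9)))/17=-56/304317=-0.00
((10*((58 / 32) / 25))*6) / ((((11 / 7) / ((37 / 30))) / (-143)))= -97643 / 200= -488.22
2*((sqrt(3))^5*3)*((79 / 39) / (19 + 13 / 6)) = 8532*sqrt(3) / 1651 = 8.95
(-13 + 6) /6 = -7 /6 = -1.17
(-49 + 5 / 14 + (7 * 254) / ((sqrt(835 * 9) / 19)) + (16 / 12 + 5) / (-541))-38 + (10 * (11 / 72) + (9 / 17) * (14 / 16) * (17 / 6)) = -45706277 / 545328 + 33782 * sqrt(835) / 2505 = 305.88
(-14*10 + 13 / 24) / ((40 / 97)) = -324659 / 960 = -338.19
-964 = -964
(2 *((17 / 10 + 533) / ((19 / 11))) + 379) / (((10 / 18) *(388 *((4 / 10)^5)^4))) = 1627727508544921875 / 3865051136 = 421139967.18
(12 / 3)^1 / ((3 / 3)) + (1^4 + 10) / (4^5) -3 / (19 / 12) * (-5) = 262353 / 19456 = 13.48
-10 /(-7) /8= 5 /28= 0.18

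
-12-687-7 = -706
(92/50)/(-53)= -0.03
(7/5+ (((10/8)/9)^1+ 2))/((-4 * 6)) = -637/4320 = -0.15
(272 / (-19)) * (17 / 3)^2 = -78608 / 171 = -459.70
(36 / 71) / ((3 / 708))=8496 / 71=119.66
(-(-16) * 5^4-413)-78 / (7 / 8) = 66485 / 7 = 9497.86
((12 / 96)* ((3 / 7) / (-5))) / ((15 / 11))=-11 / 1400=-0.01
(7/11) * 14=98/11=8.91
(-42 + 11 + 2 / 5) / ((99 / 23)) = -391 / 55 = -7.11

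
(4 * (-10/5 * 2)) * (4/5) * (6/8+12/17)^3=-970299/24565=-39.50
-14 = -14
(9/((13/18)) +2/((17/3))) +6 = 4158/221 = 18.81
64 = 64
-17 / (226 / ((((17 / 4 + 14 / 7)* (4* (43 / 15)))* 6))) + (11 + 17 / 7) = -14963 / 791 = -18.92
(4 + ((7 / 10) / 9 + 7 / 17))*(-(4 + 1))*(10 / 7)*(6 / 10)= -6869 / 357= -19.24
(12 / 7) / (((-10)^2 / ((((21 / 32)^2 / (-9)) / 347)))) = -21 / 8883200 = -0.00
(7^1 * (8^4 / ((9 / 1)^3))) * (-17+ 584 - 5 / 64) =16254784 / 729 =22297.37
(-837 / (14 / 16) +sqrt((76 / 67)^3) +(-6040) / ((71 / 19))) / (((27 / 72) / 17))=-173908096 / 1491 +20672 * sqrt(1273) / 13467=-116583.79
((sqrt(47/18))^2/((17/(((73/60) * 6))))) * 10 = 11.21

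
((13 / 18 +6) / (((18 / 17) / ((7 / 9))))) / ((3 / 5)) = 71995 / 8748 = 8.23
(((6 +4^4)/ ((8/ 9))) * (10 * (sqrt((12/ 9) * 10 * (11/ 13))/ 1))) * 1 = 1965 * sqrt(4290)/ 13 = 9900.29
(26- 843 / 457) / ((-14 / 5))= -7885 / 914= -8.63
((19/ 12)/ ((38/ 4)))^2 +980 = 35281/ 36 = 980.03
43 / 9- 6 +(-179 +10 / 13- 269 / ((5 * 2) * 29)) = -6120313 / 33930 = -180.38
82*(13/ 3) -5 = 1051/ 3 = 350.33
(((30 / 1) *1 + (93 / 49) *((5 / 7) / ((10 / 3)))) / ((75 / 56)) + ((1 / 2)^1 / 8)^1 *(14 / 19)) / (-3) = -4235999 / 558600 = -7.58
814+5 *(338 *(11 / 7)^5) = 285857088 / 16807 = 17008.22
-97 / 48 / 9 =-97 / 432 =-0.22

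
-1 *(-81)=81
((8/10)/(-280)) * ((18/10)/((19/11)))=-99/33250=-0.00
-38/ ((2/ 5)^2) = -475/ 2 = -237.50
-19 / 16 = -1.19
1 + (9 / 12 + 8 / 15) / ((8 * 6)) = 2957 / 2880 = 1.03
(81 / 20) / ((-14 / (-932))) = 18873 / 70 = 269.61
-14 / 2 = -7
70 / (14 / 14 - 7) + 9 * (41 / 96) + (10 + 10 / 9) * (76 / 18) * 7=320.57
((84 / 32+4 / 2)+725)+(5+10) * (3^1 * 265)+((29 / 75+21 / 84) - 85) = 7542157 / 600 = 12570.26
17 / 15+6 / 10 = 26 / 15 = 1.73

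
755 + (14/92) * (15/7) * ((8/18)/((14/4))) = 364685/483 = 755.04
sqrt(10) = 3.16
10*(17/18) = 85/9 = 9.44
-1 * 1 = -1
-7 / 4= -1.75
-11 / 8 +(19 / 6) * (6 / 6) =43 / 24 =1.79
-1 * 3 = -3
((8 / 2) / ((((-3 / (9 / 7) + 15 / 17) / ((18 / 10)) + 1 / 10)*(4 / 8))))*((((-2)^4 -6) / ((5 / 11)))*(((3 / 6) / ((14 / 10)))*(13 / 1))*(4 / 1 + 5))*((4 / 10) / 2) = -47258640 / 22687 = -2083.07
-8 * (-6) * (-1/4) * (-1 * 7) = 84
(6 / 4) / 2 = 0.75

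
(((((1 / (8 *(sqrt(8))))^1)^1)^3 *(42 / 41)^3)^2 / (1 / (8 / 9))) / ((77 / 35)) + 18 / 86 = 123275923337975031 / 588984957270228992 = 0.21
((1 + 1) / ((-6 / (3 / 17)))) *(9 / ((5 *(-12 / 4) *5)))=3 / 425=0.01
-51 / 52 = -0.98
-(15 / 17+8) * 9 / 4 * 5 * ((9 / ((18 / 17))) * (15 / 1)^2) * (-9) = 13759875 / 8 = 1719984.38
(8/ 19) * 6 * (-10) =-480/ 19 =-25.26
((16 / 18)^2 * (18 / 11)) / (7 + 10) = 128 / 1683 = 0.08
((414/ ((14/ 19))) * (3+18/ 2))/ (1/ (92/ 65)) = 4342032/ 455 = 9542.93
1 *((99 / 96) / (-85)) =-33 / 2720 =-0.01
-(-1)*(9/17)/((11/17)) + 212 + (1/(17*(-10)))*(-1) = 397981/1870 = 212.82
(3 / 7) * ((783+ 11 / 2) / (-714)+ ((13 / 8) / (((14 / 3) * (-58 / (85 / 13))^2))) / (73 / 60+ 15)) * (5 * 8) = -335433588985 / 17722589794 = -18.93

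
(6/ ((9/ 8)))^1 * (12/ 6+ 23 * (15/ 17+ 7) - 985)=-72688/ 17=-4275.76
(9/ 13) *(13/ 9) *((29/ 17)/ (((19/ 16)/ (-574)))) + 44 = -252124/ 323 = -780.57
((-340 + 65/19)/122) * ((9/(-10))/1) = 11511/4636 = 2.48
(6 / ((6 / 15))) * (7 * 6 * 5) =3150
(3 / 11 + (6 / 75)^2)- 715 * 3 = -14744956 / 6875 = -2144.72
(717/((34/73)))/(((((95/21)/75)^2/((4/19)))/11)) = 114257785950/116603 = 979887.19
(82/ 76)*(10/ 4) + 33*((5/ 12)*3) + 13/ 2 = 1917/ 38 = 50.45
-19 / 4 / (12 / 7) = -2.77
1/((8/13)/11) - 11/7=913/56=16.30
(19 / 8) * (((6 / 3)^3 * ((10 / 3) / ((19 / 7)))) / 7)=10 / 3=3.33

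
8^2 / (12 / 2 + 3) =64 / 9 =7.11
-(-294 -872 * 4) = 3782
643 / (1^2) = 643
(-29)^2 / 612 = 841 / 612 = 1.37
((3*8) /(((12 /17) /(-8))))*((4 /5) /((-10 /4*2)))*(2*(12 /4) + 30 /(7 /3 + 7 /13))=125256 /175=715.75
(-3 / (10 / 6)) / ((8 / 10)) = -9 / 4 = -2.25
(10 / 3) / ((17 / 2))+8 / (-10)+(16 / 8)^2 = 3.59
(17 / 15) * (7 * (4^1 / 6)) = 238 / 45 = 5.29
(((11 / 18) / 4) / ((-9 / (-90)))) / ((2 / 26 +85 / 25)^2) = 232375 / 1838736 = 0.13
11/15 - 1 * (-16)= 251/15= 16.73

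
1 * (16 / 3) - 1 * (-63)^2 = -11891 / 3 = -3963.67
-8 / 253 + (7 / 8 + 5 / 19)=42553 / 38456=1.11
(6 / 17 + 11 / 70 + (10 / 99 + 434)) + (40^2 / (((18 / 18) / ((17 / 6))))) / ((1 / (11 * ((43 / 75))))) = 3419415613 / 117810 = 29024.83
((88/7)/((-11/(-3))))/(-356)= -0.01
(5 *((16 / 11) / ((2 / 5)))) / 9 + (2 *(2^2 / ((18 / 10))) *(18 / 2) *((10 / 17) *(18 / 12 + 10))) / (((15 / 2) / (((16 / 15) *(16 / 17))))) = 364696 / 9537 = 38.24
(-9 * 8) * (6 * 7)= -3024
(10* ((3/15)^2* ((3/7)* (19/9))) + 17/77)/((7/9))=2019/2695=0.75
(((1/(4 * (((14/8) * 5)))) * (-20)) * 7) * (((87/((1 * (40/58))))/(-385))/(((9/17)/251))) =3588547/5775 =621.39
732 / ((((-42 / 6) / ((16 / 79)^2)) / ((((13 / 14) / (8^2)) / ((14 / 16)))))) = -0.07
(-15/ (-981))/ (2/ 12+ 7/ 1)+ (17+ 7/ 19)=1546900/ 89053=17.37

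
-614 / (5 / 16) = -9824 / 5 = -1964.80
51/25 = 2.04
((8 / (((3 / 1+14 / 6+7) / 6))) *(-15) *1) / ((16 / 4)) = -540 / 37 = -14.59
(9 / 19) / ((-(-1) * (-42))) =-3 / 266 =-0.01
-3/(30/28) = -14/5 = -2.80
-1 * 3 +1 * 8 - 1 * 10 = -5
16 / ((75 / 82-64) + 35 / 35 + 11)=-0.31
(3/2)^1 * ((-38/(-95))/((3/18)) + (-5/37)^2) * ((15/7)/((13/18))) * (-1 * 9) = -12067137/124579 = -96.86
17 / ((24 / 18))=51 / 4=12.75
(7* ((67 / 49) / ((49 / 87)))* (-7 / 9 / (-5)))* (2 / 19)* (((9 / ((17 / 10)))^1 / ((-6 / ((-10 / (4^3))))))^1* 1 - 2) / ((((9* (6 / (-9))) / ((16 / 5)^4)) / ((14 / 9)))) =8061988864 / 572315625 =14.09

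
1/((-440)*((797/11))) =-1/31880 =-0.00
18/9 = 2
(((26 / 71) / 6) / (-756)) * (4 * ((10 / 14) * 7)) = -65 / 40257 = -0.00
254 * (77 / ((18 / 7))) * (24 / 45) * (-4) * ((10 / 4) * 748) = -819245504 / 27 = -30342426.07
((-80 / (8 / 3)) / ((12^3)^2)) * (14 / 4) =-35 / 995328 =-0.00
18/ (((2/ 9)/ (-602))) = -48762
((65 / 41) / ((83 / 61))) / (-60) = -793 / 40836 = -0.02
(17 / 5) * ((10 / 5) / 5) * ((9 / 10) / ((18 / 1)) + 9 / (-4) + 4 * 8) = 5066 / 125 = 40.53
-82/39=-2.10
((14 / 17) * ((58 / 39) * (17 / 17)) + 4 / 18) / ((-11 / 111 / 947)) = -100842242 / 7293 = -13827.26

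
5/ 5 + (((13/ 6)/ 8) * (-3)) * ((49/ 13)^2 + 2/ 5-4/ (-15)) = -6917/ 624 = -11.08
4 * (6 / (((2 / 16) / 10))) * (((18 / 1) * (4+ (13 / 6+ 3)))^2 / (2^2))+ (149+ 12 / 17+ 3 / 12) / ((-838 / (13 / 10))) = 7446668987439 / 569840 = 13067999.77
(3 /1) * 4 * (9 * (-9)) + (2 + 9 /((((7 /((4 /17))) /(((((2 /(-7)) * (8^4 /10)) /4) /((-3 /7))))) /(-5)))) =-127718 /119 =-1073.26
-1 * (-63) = 63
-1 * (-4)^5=1024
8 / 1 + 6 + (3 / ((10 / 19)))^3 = 199193 / 1000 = 199.19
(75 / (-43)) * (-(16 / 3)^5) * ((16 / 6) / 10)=20971520 / 10449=2007.04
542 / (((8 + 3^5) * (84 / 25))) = 6775 / 10542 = 0.64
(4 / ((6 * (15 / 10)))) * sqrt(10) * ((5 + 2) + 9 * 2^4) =604 * sqrt(10) / 9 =212.22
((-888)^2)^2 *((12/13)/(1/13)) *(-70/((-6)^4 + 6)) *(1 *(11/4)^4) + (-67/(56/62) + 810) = -19914557709399067/868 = -22943038835713.21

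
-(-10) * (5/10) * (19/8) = 95/8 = 11.88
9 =9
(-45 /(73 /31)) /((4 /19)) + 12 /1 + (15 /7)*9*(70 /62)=-515931 /9052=-57.00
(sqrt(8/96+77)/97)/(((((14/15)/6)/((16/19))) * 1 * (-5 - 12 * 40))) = -0.00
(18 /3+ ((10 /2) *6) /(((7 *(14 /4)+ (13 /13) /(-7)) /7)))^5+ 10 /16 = 24651977573445885913 /36886027181608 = 668328.35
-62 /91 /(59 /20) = -1240 /5369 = -0.23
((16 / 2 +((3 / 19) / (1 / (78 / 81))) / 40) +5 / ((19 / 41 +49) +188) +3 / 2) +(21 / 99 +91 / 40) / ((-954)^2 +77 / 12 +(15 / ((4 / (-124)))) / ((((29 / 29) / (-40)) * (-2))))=1346853465790381 / 141404019930360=9.52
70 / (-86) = -35 / 43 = -0.81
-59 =-59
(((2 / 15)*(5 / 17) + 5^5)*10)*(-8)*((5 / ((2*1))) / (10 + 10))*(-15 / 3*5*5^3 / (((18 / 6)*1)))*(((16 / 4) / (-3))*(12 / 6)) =-39844250000 / 459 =-86806644.88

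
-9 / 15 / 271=-3 / 1355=-0.00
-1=-1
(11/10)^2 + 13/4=223/50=4.46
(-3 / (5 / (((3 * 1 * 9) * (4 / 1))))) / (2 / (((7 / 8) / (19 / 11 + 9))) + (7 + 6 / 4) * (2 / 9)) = -224532 / 91505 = -2.45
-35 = -35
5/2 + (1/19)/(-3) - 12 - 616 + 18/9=-71081/114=-623.52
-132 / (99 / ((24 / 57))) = -32 / 57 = -0.56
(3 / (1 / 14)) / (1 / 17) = 714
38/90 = 19/45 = 0.42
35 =35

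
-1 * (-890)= 890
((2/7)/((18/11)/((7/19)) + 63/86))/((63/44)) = 83248/2158569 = 0.04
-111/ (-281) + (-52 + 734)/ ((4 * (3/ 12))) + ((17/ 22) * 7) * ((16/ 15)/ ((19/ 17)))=605693359/ 880935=687.56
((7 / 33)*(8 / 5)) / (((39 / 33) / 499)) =27944 / 195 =143.30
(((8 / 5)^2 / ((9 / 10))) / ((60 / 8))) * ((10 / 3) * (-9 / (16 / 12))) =-128 / 15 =-8.53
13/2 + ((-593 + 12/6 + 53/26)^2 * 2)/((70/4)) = 469052833/11830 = 39649.44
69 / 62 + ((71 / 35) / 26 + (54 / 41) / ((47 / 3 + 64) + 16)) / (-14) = 734497189 / 663894140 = 1.11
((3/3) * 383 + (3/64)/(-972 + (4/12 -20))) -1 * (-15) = 75779191/190400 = 398.00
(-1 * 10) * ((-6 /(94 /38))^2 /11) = -129960 /24299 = -5.35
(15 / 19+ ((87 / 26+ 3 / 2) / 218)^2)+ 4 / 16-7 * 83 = -44250824021 / 76299782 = -579.96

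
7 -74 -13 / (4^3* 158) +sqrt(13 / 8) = -677517 / 10112 +sqrt(26) / 4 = -65.73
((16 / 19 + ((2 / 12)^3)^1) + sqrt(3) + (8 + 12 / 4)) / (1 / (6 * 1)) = 6 * sqrt(3) + 48619 / 684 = 81.47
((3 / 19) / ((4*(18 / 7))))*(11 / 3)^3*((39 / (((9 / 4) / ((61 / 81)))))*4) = 14776762 / 373977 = 39.51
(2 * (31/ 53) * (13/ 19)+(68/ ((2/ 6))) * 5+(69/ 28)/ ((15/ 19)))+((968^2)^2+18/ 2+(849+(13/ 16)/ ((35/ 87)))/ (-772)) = 76448016763801680063/ 87069248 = 878013977607.82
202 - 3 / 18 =1211 / 6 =201.83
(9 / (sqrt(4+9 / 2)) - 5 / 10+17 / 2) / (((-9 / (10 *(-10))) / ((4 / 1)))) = 400 *sqrt(34) / 17+3200 / 9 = 492.75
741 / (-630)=-247 / 210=-1.18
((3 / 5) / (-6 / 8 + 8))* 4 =48 / 145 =0.33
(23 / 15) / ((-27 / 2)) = -46 / 405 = -0.11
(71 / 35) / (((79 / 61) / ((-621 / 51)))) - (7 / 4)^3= -73499803 / 3008320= -24.43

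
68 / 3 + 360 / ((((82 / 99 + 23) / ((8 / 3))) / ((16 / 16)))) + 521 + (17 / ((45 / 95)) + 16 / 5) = 66139216 / 106155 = 623.04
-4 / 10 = -2 / 5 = -0.40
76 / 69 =1.10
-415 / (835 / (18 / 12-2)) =83 / 334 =0.25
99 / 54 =11 / 6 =1.83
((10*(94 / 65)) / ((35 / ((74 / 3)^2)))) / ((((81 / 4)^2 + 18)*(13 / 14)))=32943616 / 52086645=0.63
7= 7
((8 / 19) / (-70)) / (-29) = 4 / 19285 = 0.00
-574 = -574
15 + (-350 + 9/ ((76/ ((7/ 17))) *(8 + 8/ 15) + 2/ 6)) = -6156860/ 18379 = -334.99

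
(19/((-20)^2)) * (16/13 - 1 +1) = 19/325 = 0.06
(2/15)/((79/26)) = 52/1185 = 0.04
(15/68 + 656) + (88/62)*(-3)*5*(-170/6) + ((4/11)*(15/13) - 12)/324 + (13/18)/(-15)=51249681559/40694940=1259.36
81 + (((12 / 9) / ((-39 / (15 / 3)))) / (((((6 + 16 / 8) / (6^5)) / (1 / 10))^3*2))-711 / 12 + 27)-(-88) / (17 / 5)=-1732974049 / 22100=-78415.12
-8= -8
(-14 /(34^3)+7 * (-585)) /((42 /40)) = -57482105 /14739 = -3900.00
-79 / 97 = -0.81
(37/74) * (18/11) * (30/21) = 90/77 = 1.17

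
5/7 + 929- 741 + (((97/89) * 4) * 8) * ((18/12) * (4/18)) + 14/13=4893821/24297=201.42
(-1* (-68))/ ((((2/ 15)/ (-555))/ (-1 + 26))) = -7076250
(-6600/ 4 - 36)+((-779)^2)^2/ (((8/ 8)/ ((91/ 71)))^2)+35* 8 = 3049527922958315/ 5041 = 604945035302.19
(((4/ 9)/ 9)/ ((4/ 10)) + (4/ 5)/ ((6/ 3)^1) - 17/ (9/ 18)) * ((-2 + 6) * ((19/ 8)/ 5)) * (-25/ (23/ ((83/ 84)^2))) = 887310089/ 13145328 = 67.50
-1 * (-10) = 10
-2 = -2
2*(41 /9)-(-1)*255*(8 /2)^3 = 146962 /9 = 16329.11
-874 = -874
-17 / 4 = -4.25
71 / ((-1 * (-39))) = 71 / 39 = 1.82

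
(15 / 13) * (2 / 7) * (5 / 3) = 50 / 91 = 0.55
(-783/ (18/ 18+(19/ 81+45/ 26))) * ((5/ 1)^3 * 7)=-231044.56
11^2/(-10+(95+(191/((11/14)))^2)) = 14641/7160561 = 0.00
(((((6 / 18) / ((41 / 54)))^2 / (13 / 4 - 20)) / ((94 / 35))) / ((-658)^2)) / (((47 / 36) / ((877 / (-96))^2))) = -311497245 / 492427113460352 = -0.00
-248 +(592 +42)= 386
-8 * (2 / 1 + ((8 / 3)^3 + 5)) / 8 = -701 / 27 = -25.96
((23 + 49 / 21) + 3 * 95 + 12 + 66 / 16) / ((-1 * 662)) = -7835 / 15888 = -0.49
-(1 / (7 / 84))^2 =-144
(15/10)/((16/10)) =15/16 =0.94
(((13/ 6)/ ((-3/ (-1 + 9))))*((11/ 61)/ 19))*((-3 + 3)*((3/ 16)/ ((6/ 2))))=0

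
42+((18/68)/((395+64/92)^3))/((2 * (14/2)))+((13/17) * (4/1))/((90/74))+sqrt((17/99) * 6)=sqrt(1122)/33+718775898374918747/16146812775387420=45.53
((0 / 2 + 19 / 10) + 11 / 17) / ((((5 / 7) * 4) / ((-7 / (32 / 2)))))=-21217 / 54400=-0.39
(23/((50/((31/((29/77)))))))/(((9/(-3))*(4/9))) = -28.40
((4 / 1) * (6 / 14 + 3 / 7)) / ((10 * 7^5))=12 / 588245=0.00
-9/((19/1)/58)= -522/19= -27.47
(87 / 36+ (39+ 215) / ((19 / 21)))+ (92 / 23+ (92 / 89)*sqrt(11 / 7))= 92*sqrt(77) / 623+ 65471 / 228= 288.45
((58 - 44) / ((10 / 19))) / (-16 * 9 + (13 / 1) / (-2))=-38 / 215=-0.18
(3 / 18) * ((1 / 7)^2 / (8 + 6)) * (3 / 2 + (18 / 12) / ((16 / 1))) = 17 / 43904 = 0.00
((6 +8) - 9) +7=12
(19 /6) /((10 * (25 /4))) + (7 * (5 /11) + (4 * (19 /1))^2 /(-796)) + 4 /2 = -1661284 /820875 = -2.02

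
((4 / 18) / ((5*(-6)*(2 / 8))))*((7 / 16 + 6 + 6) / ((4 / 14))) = -1393 / 1080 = -1.29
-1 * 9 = -9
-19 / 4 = -4.75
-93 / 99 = -31 / 33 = -0.94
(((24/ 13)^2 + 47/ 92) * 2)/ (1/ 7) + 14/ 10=2187143/ 38870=56.27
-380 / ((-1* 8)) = 95 / 2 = 47.50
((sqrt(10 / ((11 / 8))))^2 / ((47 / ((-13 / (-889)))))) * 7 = 1040 / 65659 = 0.02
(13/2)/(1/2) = 13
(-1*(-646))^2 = 417316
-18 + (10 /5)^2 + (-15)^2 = 211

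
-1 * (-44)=44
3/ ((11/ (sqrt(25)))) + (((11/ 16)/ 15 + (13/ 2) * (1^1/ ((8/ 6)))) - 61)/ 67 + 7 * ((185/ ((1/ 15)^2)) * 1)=51538503151/ 176880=291375.53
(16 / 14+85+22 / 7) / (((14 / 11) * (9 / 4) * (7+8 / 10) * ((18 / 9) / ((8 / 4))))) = 68750 / 17199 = 4.00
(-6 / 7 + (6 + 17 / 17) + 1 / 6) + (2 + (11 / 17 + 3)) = 11.96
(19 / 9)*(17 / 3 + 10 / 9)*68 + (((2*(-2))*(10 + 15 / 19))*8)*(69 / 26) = 1134644 / 20007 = 56.71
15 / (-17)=-15 / 17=-0.88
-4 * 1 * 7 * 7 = -196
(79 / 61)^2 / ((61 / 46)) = 287086 / 226981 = 1.26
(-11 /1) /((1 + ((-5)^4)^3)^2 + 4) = -11 /59604645263671880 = -0.00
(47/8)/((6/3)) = 2.94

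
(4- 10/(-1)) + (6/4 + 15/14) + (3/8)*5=18.45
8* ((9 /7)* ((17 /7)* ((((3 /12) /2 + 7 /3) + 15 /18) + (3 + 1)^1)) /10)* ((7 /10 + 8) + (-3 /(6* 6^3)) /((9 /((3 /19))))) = 158.46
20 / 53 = 0.38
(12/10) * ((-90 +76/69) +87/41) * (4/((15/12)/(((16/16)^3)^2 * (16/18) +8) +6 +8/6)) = -377074176/6766025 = -55.73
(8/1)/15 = 8/15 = 0.53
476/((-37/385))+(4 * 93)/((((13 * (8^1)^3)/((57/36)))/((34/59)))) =-35983097039/7265024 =-4952.92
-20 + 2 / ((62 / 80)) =-540 / 31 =-17.42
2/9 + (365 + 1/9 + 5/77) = 84407/231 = 365.40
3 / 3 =1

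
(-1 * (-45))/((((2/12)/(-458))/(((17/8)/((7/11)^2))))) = -63592155/98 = -648899.54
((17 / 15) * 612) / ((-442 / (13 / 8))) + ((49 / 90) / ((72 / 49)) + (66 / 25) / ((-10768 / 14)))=-47598739 / 21805200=-2.18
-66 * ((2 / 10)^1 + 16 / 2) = -2706 / 5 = -541.20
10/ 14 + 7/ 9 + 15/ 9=199/ 63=3.16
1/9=0.11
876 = 876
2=2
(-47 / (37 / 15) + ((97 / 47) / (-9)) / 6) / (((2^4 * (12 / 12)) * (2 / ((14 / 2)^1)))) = -12550153 / 3004992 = -4.18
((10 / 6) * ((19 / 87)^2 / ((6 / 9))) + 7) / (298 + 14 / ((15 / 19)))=538855 / 23897856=0.02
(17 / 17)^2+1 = 2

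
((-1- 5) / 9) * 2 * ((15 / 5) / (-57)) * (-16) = -64 / 57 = -1.12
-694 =-694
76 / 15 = 5.07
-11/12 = -0.92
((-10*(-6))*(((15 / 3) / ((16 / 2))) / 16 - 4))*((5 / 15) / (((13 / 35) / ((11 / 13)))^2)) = -2223375 / 5408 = -411.13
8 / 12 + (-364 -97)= -1381 / 3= -460.33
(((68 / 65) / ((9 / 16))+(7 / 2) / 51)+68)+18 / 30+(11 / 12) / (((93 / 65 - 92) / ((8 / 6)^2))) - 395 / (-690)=287152906909 / 4039688835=71.08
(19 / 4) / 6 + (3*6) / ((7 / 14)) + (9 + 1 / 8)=551 / 12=45.92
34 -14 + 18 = 38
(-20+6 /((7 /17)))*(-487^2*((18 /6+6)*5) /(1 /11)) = 4461148890 /7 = 637306984.29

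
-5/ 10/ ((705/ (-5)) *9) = 1/ 2538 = 0.00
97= 97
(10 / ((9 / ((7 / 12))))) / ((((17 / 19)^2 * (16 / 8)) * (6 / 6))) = 12635 / 31212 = 0.40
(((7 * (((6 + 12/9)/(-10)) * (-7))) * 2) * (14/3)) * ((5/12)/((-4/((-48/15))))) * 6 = 30184/45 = 670.76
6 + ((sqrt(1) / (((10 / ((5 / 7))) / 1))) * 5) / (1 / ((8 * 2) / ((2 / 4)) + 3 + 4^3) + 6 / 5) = 52791 / 8386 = 6.30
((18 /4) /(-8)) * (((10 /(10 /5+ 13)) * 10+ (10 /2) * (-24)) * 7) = 1785 /4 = 446.25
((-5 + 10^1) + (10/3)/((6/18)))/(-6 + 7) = 15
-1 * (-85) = 85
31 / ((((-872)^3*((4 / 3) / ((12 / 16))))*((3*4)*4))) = -93 / 169742041088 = -0.00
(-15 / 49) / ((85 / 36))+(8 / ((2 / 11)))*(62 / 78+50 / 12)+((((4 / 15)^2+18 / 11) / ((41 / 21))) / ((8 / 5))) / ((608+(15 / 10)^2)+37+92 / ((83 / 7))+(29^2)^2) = 3756637417582828087 / 17218219563219675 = 218.18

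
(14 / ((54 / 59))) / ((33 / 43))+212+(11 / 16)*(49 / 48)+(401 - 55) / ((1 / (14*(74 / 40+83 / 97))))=1475636548159 / 110626560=13338.90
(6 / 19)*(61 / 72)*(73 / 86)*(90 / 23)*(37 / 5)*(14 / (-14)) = -494283 / 75164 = -6.58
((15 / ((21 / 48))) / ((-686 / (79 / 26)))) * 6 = -28440 / 31213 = -0.91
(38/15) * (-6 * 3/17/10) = -114/425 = -0.27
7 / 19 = 0.37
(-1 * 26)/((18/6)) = -26/3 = -8.67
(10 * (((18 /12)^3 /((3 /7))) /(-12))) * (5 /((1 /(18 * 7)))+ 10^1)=-4200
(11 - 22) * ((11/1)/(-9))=13.44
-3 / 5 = -0.60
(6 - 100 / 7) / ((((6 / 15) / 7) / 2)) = -290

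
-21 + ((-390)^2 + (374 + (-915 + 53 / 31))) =4697731 / 31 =151539.71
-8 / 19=-0.42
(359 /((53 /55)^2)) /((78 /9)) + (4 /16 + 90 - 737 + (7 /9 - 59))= -868122293 /1314612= -660.36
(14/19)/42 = 1/57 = 0.02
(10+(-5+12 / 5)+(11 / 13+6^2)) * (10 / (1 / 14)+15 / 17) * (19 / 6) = 13087238 / 663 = 19739.42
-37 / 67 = -0.55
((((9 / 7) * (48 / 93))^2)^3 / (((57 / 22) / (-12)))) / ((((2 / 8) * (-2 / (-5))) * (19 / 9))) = -70615515550187520 / 37693425324314809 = -1.87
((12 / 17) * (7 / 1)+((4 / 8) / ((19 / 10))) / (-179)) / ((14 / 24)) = 3427188 / 404719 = 8.47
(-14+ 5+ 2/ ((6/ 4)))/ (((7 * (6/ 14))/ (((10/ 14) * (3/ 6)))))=-115/ 126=-0.91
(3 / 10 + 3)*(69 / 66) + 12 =309 / 20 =15.45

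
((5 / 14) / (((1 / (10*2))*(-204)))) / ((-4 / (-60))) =-0.53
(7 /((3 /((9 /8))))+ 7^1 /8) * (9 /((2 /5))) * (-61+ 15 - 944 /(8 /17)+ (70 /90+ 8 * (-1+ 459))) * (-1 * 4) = -508025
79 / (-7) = -79 / 7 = -11.29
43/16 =2.69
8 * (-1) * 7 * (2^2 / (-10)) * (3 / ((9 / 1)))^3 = 112 / 135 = 0.83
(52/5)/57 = 52/285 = 0.18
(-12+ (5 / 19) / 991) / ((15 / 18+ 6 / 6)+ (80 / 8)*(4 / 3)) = -1355658 / 1713439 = -0.79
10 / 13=0.77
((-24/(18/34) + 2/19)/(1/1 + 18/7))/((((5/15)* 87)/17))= -7.42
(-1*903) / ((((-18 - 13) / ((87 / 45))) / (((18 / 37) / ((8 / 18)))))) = 707049 / 11470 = 61.64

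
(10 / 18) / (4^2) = 5 / 144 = 0.03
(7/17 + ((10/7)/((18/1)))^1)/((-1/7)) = -526/153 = -3.44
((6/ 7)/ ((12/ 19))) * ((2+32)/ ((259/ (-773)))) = -249679/ 1813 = -137.72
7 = 7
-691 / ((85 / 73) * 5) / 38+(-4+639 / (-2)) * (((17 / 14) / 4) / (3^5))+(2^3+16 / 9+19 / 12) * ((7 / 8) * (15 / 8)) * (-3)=-209028680429 / 3516307200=-59.45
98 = 98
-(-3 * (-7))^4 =-194481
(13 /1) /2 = 13 /2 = 6.50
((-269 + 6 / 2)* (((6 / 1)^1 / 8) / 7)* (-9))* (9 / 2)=4617 / 4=1154.25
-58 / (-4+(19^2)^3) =-0.00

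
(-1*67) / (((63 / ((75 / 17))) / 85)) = -8375 / 21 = -398.81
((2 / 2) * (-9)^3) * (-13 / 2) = 9477 / 2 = 4738.50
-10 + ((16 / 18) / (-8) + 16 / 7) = -493 / 63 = -7.83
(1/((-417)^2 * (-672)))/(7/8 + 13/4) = -1/482020308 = -0.00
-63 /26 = -2.42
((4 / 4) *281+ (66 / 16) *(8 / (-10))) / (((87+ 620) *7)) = 2777 / 49490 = 0.06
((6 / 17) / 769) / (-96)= -1 / 209168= -0.00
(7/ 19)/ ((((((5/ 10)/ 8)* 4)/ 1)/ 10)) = 280/ 19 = 14.74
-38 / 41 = -0.93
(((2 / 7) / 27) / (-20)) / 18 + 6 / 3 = 68039 / 34020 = 2.00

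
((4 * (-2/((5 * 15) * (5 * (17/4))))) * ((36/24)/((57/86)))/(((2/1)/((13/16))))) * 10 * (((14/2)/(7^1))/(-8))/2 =559/193800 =0.00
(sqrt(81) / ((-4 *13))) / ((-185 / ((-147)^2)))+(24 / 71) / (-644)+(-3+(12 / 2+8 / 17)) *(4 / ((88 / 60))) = 610351417917 / 20563683140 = 29.68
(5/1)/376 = 0.01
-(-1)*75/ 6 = 25/ 2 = 12.50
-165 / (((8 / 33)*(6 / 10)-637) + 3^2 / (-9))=3025 / 11694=0.26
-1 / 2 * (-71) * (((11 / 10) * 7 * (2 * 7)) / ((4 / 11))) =420959 / 40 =10523.98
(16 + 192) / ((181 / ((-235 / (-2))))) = 24440 / 181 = 135.03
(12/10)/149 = 0.01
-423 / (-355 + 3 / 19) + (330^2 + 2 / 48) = 8810545415 / 80904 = 108901.23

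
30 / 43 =0.70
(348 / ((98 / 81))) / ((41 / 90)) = 1268460 / 2009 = 631.39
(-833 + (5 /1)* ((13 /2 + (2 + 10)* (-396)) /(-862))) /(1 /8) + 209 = -2687195 /431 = -6234.79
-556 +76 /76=-555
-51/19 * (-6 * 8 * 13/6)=279.16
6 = 6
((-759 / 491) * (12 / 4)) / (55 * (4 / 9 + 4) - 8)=-20493 / 1044848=-0.02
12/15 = 4/5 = 0.80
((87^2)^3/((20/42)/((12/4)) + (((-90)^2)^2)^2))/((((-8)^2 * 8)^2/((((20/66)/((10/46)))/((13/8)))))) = 0.00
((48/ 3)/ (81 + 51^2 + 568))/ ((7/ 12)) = 96/ 11375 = 0.01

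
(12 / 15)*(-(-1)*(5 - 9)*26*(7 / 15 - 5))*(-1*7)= -198016 / 75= -2640.21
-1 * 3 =-3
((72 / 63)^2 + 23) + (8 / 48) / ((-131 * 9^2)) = 75826157 / 3119634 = 24.31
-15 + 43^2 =1834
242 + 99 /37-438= -7153 /37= -193.32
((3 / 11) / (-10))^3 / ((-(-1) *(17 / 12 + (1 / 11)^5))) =-9801 / 684469750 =-0.00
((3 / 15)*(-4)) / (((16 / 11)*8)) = -11 / 160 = -0.07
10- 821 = -811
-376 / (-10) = 188 / 5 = 37.60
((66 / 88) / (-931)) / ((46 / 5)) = -15 / 171304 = -0.00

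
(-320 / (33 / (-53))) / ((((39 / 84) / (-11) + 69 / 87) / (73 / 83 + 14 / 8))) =1001878080 / 556681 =1799.73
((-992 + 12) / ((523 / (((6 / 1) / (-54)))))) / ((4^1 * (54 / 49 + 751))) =12005 / 173467071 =0.00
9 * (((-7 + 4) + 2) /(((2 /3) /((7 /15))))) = -63 /10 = -6.30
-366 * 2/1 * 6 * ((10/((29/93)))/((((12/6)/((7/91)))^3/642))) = -5144.73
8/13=0.62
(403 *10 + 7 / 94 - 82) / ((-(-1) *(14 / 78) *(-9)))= -689221 / 282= -2444.05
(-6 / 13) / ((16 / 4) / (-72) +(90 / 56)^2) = -42336 / 231829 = -0.18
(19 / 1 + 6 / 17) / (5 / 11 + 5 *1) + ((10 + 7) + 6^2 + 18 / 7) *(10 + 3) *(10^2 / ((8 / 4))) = 36124.98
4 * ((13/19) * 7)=364/19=19.16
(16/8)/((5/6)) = 12/5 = 2.40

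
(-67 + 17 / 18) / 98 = -1189 / 1764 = -0.67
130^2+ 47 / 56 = 946447 / 56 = 16900.84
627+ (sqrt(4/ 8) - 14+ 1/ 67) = sqrt(2)/ 2+ 41072/ 67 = 613.72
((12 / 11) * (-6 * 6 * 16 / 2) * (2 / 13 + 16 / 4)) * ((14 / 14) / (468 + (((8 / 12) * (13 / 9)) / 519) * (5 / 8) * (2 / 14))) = -73224539136 / 26258577631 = -2.79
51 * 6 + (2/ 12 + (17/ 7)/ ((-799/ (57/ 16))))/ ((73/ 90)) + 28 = 334.19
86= 86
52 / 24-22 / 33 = 3 / 2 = 1.50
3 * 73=219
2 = 2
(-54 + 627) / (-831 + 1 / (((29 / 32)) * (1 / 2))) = -16617 / 24035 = -0.69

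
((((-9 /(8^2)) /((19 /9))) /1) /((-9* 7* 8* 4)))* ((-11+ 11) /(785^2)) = 0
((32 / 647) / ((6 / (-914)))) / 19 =-14624 / 36879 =-0.40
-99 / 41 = -2.41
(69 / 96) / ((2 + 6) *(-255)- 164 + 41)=-23 / 69216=-0.00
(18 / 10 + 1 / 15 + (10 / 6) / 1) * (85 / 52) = 901 / 156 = 5.78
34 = 34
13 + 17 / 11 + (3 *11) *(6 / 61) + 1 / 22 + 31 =65539 / 1342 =48.84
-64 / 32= -2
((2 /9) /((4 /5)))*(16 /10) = 4 /9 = 0.44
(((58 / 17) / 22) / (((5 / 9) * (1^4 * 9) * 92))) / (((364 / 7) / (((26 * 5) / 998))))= 29 / 34339184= 0.00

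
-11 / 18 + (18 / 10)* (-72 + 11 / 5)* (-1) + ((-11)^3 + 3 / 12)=-1085149 / 900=-1205.72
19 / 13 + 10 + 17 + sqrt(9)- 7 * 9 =-410 / 13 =-31.54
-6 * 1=-6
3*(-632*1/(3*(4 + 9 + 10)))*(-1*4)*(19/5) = 48032/115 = 417.67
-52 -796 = -848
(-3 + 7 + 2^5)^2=1296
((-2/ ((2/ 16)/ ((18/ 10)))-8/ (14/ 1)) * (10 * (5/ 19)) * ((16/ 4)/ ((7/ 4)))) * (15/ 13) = -2467200/ 12103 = -203.85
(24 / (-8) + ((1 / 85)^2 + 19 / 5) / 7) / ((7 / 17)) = -124269 / 20825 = -5.97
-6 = -6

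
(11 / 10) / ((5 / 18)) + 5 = 224 / 25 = 8.96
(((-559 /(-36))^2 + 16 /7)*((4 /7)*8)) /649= 4416206 /2575881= 1.71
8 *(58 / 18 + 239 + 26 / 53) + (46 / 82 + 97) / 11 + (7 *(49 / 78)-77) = 10504047325 / 5593302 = 1877.97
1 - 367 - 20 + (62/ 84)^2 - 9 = -695819/ 1764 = -394.46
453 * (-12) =-5436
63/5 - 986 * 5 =-24587/5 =-4917.40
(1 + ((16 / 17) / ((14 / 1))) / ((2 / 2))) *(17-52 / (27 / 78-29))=1780159 / 88655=20.08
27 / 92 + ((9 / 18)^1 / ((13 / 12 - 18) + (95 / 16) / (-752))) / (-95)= 1568642001 / 5339344660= 0.29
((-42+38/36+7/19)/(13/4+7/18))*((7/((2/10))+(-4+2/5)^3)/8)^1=20218789/1244500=16.25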